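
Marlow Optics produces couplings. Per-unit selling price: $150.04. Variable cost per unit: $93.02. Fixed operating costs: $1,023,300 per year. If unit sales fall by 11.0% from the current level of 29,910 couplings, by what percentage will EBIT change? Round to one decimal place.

Total contribution margin = 29,910 × $57.02 = $1,705,468.20.
Subtracting fixed costs: EBIT = $1,705,468.20 − $1,023,300 = $682,168.20.
DOL = contribution ÷ EBIT = $1,705,468.20 ÷ $682,168.20 = 2.5001.
So EBIT moves 2.5001 × (-11.0%) = -27.5%.

-27.5%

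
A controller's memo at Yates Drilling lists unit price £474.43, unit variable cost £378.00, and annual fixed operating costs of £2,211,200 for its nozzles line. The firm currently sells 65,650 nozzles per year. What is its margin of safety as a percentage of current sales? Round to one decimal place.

65.1%

Unit CM = price − variable cost = £474.43 − £378.00 = £96.43. Break-even units = £2,211,200 ÷ £96.43 = 22,930.62; break-even revenue = 22,930.62 × £474.43 = £10,878,975.59.
Actual sales revenue = 65,650 × £474.43 = £31,146,329.50.
Margin of safety = (£31,146,329.50 − £10,878,975.59) ÷ £31,146,329.50 = 65.1%.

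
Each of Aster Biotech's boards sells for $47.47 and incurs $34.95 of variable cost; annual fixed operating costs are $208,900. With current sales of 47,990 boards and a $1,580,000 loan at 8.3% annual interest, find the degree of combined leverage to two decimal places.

2.30

Total contribution margin = 47,990 × $12.52 = $600,834.80.
Operating income = contribution − fixed costs = $600,834.80 − $208,900 = $391,934.80. Interest = $131,140.00, so EBIT − I = $260,794.80.
Degree of total leverage = total CM / (EBIT − interest) = $600,834.80 / $260,794.80 = 2.3039.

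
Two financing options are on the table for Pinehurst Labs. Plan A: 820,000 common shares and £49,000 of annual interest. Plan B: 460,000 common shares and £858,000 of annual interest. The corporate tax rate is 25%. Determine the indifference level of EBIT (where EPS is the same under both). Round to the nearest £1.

£1,891,722

At indifference, (EBIT − 49,000)(1 − t)/820,000 = (EBIT − 858,000)(1 − t)/460,000.
Cancelling (1 − t) and cross-multiplying: 460,000·(EBIT − 49,000) = 820,000·(EBIT − 858,000).
EBIT × (820,000 − 460,000) = 858,000 × 820,000 − 49,000 × 460,000 = 681,020,000,000, so EBIT = 681,020,000,000 ÷ 360,000 = 1,891,722.22.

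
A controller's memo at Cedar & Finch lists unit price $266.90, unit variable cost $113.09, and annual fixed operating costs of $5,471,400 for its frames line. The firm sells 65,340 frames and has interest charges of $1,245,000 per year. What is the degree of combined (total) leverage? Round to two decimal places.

3.01

Contribution at this volume is 65,340 × $153.81 = $10,049,945.40.
Operating income = contribution − fixed costs = $10,049,945.40 − $5,471,400 = $4,578,545.40. Interest = $1,245,000.00.
DOL = $10,049,945.40 ÷ $4,578,545.40 = 2.1950; DFL = $4,578,545.40 ÷ $3,333,545.40 = 1.3735.
Combined leverage = 2.1950 × 1.3735 = 3.0148.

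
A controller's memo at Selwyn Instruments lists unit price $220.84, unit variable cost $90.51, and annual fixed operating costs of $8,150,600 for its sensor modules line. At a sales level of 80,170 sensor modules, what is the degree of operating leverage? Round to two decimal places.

4.55

Total contribution margin = 80,170 × $130.33 = $10,448,556.10.
Operating income = contribution − fixed costs = $10,448,556.10 − $8,150,600 = $2,297,956.10.
Degree of operating leverage = $10,448,556.10 / $2,297,956.10 = 4.5469.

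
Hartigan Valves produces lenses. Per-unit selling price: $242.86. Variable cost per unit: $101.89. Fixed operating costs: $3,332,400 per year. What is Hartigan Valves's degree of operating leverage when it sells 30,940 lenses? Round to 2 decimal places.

Total contribution margin = 30,940 × $140.97 = $4,361,611.80.
Operating income = contribution − fixed costs = $4,361,611.80 − $3,332,400 = $1,029,211.80.
DOL = contribution ÷ EBIT = $4,361,611.80 ÷ $1,029,211.80 = 4.2378.

4.24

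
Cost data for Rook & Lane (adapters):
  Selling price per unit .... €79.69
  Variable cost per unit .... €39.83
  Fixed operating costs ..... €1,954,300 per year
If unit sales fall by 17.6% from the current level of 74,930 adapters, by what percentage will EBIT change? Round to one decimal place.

Total contribution margin = 74,930 × €39.86 = €2,986,709.80.
Subtracting fixed costs: EBIT = €2,986,709.80 − €1,954,300 = €1,032,409.80.
So DOL = total CM / EBIT = €2,986,709.80 / €1,032,409.80 = 2.8929.
So EBIT moves 2.8929 × (-17.6%) = -50.9%.

-50.9%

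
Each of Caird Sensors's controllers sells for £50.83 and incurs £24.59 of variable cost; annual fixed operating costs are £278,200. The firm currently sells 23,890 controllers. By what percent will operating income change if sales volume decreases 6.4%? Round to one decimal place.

-11.5%

At 23,890 units, contribution = 23,890 × £26.24 = £626,873.60.
Subtracting fixed costs: EBIT = £626,873.60 − £278,200 = £348,673.60.
Degree of operating leverage = £626,873.60 / £348,673.60 = 1.7979.
%ΔEBIT = DOL × %ΔSales = 1.7979 × -6.4% = -11.5%.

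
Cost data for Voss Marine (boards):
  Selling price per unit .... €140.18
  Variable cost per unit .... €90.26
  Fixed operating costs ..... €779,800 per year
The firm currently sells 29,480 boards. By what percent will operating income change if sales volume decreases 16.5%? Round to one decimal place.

Total contribution margin = 29,480 × €49.92 = €1,471,641.60.
EBIT = €1,471,641.60 − €779,800 = €691,841.60.
DOL = contribution ÷ EBIT = €1,471,641.60 ÷ €691,841.60 = 2.1271.
Operating income changes by 2.1271 × -16.5% = -35.1%.

-35.1%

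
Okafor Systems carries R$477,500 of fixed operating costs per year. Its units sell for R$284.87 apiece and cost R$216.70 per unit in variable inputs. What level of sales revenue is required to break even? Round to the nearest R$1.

R$1,995,385

CM per unit = R$284.87 − R$216.70 = R$68.17; CM ratio = R$68.17 / R$284.87 = 0.2393.
Break-even revenue = fixed costs × price ÷ CM = R$477,500 × R$284.87 ÷ R$68.17 = R$1,995,385.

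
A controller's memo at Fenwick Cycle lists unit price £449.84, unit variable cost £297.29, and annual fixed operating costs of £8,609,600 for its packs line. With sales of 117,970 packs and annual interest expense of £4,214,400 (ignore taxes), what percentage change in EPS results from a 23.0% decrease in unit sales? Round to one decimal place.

Contribution at this volume is 117,970 × £152.55 = £17,996,323.50.
EBIT = £17,996,323.50 − £8,609,600 = £9,386,723.50.
After interest of £4,214,400.00, pre-tax earnings = £5,172,323.50.
DCL = total CM / (EBIT − I) = £17,996,323.50 / £5,172,323.50 = 3.4793.
%ΔEPS = DCL × %ΔSales = 3.4793 × -23.0% = -80.0%.

-80.0%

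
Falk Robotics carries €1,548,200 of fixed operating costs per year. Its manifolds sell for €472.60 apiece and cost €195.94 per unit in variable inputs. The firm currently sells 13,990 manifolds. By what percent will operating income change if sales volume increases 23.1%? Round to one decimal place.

+38.5%

Contribution at this volume is 13,990 × €276.66 = €3,870,473.40.
Operating income = contribution − fixed costs = €3,870,473.40 − €1,548,200 = €2,322,273.40.
Degree of operating leverage = €3,870,473.40 / €2,322,273.40 = 1.6667.
%ΔEBIT = DOL × %ΔSales = 1.6667 × +23.1% = +38.5%.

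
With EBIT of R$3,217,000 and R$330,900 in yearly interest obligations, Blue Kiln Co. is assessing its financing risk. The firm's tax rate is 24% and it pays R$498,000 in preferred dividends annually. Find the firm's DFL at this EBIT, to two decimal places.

Interest = R$330,900.00.
Pre-tax preferred-dividend burden = R$498,000 ÷ (1 − 0.24) = R$655,263.16.
DFL = EBIT ÷ [EBIT − I − D_p/(1−t)] = R$3,217,000 ÷ [R$3,217,000 − R$330,900.00 − R$655,263.16] = R$3,217,000 ÷ R$2,230,836.84 = 1.4421.

1.44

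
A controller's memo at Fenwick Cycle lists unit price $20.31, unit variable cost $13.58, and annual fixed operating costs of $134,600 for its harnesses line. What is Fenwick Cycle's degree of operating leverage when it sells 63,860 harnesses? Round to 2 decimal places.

At 63,860 units, contribution = 63,860 × $6.73 = $429,777.80.
Operating income = contribution − fixed costs = $429,777.80 − $134,600 = $295,177.80.
Degree of operating leverage = $429,777.80 / $295,177.80 = 1.4560.

1.46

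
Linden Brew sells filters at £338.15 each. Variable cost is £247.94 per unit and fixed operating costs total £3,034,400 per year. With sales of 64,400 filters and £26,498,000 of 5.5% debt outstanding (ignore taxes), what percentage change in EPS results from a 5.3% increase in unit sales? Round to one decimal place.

Contribution at this volume is 64,400 × £90.21 = £5,809,524.00.
Operating income = contribution − fixed costs = £5,809,524.00 − £3,034,400 = £2,775,124.00.
After interest of £1,457,390.00, pre-tax earnings = £1,317,734.00.
Degree of combined leverage = contribution ÷ (EBIT − I) = £5,809,524.00 ÷ £1,317,734.00 = 4.4087.
EPS therefore changes by 4.4087 × (+5.3%) = +23.4%.

+23.4%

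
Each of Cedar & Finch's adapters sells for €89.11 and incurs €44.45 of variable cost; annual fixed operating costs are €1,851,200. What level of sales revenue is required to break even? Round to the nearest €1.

Contribution margin per unit = €89.11 − €44.45 = €44.66, a CM ratio of €44.66 ÷ €89.11 = 0.5012.
Break-even sales = FC ÷ CM ratio = €1,851,200 × €89.11 / €44.66 = €3,693,695.

€3,693,695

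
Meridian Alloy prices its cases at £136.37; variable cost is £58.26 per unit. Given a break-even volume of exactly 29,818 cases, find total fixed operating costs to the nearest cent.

Unit CM = price − variable cost = £136.37 − £58.26 = £78.11.
Since BE = FC / CM, FC = 29,818 × £78.11 = £2,329,083.98.

£2,329,083.98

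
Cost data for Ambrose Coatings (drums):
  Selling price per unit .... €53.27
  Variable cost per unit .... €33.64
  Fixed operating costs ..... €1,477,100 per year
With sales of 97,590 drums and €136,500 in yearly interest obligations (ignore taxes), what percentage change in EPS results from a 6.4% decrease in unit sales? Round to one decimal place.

-40.6%

Total contribution margin = 97,590 × €19.63 = €1,915,691.70.
Operating income = contribution − fixed costs = €1,915,691.70 − €1,477,100 = €438,591.70.
After interest of €136,500.00, pre-tax earnings = €302,091.70.
DCL = total CM / (EBIT − I) = €1,915,691.70 / €302,091.70 = 6.3414.
EPS therefore changes by 6.3414 × (-6.4%) = -40.6%.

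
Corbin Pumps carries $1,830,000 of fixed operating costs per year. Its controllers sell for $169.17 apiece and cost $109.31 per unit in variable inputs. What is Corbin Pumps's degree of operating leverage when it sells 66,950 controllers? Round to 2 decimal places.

1.84

Contribution at this volume is 66,950 × $59.86 = $4,007,627.00.
Operating income = contribution − fixed costs = $4,007,627.00 − $1,830,000 = $2,177,627.00.
So DOL = total CM / EBIT = $4,007,627.00 / $2,177,627.00 = 1.8404.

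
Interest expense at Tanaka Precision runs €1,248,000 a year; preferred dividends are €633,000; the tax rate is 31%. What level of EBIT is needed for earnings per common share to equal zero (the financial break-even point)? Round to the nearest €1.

€2,165,391

Preferred dividends are paid after tax, so their pre-tax equivalent is €633,000 ÷ (1 − 0.31) = €917,391.30.
EPS = 0 when EBIT covers interest plus the pre-tax preferred burden: €1,248,000 + €917,391.30 = €2,165,391.30.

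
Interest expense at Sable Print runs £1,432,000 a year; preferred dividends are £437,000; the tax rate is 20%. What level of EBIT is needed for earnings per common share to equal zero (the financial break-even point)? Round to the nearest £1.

Grossing the preferred dividend up to pre-tax terms: £437,000 / (1 − 0.20) = £546,250.00.
EPS = 0 when EBIT covers interest plus the pre-tax preferred burden: £1,432,000 + £546,250.00 = £1,978,250.00.

£1,978,250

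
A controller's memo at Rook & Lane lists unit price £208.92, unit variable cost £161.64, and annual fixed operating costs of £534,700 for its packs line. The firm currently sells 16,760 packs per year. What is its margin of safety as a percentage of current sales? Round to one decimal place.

32.5%

Unit CM = price − variable cost = £208.92 − £161.64 = £47.28. Break-even units = £534,700 ÷ £47.28 = 11,309.22; break-even revenue = 11,309.22 × £208.92 = £2,362,722.59.
Actual sales revenue = 16,760 × £208.92 = £3,501,499.20.
Margin of safety = (£3,501,499.20 − £2,362,722.59) ÷ £3,501,499.20 = 32.5%.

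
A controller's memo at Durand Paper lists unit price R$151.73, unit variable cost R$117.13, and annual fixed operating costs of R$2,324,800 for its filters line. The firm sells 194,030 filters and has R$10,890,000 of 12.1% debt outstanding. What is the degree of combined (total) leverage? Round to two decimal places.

2.19

Contribution at this volume is 194,030 × R$34.60 = R$6,713,438.00.
EBIT = R$6,713,438.00 − R$2,324,800 = R$4,388,638.00. Interest = R$1,317,690.00, so EBIT − I = R$3,070,948.00.
DCL = contribution ÷ (EBIT − I) = R$6,713,438.00 ÷ R$3,070,948.00 = 2.1861.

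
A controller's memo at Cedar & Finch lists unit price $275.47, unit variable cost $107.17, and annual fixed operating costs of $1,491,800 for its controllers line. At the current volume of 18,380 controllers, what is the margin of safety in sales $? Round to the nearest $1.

Each unit contributes $275.47 − $107.17 = $168.30. Break-even units = $1,491,800 ÷ $168.30 = 8,863.93; break-even revenue = 8,863.93 × $275.47 = $2,441,747.75.
Current sales = 18,380 × $275.47 = $5,063,138.60.
Margin of safety = $5,063,138.60 − $2,441,747.75 = $2,621,391.

$2,621,391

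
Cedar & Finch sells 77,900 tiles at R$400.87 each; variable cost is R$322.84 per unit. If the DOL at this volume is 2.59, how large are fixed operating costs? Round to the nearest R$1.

R$3,731,612

Contribution at this volume is 77,900 × R$78.03 = R$6,078,537.00.
Since DOL = CM ÷ EBIT, EBIT = R$6,078,537.00 ÷ 2.59 = R$2,346,925.48.
And FC = contribution − EBIT = R$6,078,537.00 − R$2,346,925.48 = R$3,731,612.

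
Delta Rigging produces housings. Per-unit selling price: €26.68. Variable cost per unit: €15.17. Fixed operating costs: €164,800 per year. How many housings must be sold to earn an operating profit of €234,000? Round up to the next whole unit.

Unit CM = price − variable cost = €26.68 − €15.17 = €11.51.
Need Q such that Q × €11.51 − €164,800 = €234,000, i.e. Q = €398,800 / €11.51 = 34,648.13 → 34,649.

34,649 housings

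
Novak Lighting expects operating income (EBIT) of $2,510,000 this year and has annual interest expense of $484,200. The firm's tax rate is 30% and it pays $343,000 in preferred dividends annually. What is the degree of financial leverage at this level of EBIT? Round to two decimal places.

1.63

Interest = $484,200.00.
Pre-tax preferred-dividend burden = $343,000 ÷ (1 − 0.30) = $490,000.00.
DFL = EBIT ÷ [EBIT − I − D_p/(1−t)] = $2,510,000 ÷ [$2,510,000 − $484,200.00 − $490,000.00] = $2,510,000 ÷ $1,535,800.00 = 1.6343.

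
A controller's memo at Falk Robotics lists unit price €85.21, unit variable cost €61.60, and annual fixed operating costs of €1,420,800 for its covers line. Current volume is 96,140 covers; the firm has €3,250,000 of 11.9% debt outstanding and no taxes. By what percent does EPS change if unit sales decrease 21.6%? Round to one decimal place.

At 96,140 units, contribution = 96,140 × €23.61 = €2,269,865.40.
Operating income = contribution − fixed costs = €2,269,865.40 − €1,420,800 = €849,065.40.
After interest of €386,750.00, pre-tax earnings = €462,315.40.
DCL = total CM / (EBIT − I) = €2,269,865.40 / €462,315.40 = 4.9098.
%ΔEPS = DCL × %ΔSales = 4.9098 × -21.6% = -106.1%.

-106.1%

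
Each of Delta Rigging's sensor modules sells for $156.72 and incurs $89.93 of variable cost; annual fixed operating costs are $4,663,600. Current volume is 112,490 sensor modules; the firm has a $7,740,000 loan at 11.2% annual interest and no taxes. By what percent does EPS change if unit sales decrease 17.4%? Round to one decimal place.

-65.9%

Total contribution margin = 112,490 × $66.79 = $7,513,207.10.
Subtracting fixed costs: EBIT = $7,513,207.10 − $4,663,600 = $2,849,607.10.
Interest = $866,880.00, so EBIT − I = $1,982,727.10.
DCL = total CM / (EBIT − I) = $7,513,207.10 / $1,982,727.10 = 3.7893.
EPS therefore changes by 3.7893 × (-17.4%) = -65.9%.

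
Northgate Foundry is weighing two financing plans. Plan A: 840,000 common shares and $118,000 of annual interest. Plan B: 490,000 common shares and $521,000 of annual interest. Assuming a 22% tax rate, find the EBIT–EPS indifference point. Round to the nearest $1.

$1,085,200

Set EPS_A = EPS_B: (EBIT − $118,000)(1 − 0.22) ÷ 840,000 = (EBIT − $521,000)(1 − 0.22) ÷ 490,000.
The (1 − t) factor cancels: (EBIT − 118,000) × 490,000 = (EBIT − 521,000) × 840,000.
EBIT × (840,000 − 490,000) = 521,000 × 840,000 − 118,000 × 490,000 = 379,820,000,000, so EBIT = 379,820,000,000 ÷ 350,000 = 1,085,200.00.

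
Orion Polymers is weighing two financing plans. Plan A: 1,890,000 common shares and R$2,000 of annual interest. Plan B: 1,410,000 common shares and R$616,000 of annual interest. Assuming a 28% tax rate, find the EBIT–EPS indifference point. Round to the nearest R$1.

Set EPS_A = EPS_B: (EBIT − R$2,000)(1 − 0.28) ÷ 1,890,000 = (EBIT − R$616,000)(1 − 0.28) ÷ 1,410,000.
The (1 − t) factor cancels: (EBIT − 2,000) × 1,410,000 = (EBIT − 616,000) × 1,890,000.
EBIT × (1,890,000 − 1,410,000) = 616,000 × 1,890,000 − 2,000 × 1,410,000 = 1,161,420,000,000, so EBIT = 1,161,420,000,000 ÷ 480,000 = 2,419,625.00.

R$2,419,625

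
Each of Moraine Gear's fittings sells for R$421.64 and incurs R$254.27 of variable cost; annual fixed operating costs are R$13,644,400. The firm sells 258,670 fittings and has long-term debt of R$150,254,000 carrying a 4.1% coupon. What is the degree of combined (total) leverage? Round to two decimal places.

1.84

At 258,670 units, contribution = 258,670 × R$167.37 = R$43,293,597.90.
Operating income = contribution − fixed costs = R$43,293,597.90 − R$13,644,400 = R$29,649,197.90. Interest = R$6,160,414.00.
DOL = R$43,293,597.90 ÷ R$29,649,197.90 = 1.4602; DFL = R$29,649,197.90 ÷ R$23,488,783.90 = 1.2623.
Combined leverage = 1.4602 × 1.2623 = 1.8432.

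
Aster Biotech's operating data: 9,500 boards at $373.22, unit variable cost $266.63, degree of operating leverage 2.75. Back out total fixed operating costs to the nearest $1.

$644,385

Total contribution margin = 9,500 × $106.59 = $1,012,605.00.
DOL = contribution / EBIT, so EBIT = $1,012,605.00 / 2.75 = $368,220.00.
And FC = contribution − EBIT = $1,012,605.00 − $368,220.00 = $644,385.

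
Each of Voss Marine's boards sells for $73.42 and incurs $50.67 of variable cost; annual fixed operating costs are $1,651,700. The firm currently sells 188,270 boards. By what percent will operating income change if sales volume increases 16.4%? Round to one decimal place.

+26.7%

Contribution at this volume is 188,270 × $22.75 = $4,283,142.50.
EBIT = $4,283,142.50 − $1,651,700 = $2,631,442.50.
Degree of operating leverage = $4,283,142.50 / $2,631,442.50 = 1.6277.
%ΔEBIT = DOL × %ΔSales = 1.6277 × +16.4% = +26.7%.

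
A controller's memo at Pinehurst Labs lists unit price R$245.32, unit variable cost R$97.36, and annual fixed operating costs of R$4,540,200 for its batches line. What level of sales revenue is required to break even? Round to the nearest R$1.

CM per unit = R$245.32 − R$97.36 = R$147.96; CM ratio = R$147.96 / R$245.32 = 0.6031.
Break-even revenue = fixed costs × price ÷ CM = R$4,540,200 × R$245.32 ÷ R$147.96 = R$7,527,723.

R$7,527,723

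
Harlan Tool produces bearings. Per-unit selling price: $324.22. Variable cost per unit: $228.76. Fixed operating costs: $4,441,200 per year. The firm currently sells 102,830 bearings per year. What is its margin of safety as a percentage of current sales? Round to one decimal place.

54.8%

Unit CM = price − variable cost = $324.22 − $228.76 = $95.46. Break-even units = $4,441,200 ÷ $95.46 = 46,524.20; break-even revenue = 46,524.20 × $324.22 = $15,084,075.68.
Actual sales revenue = 102,830 × $324.22 = $33,339,542.60.
Margin of safety = ($33,339,542.60 − $15,084,075.68) ÷ $33,339,542.60 = 54.8%.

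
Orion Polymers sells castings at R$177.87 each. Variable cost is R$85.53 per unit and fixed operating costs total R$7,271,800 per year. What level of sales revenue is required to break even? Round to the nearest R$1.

Contribution margin per unit = R$177.87 − R$85.53 = R$92.34, a CM ratio of R$92.34 ÷ R$177.87 = 0.5191.
Break-even revenue = fixed costs × price ÷ CM = R$7,271,800 × R$177.87 ÷ R$92.34 = R$14,007,311.

R$14,007,311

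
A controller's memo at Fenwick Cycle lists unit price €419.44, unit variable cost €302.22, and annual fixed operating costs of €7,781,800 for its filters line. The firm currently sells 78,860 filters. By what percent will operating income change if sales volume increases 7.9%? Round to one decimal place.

+49.9%

At 78,860 units, contribution = 78,860 × €117.22 = €9,243,969.20.
Subtracting fixed costs: EBIT = €9,243,969.20 − €7,781,800 = €1,462,169.20.
Degree of operating leverage = €9,243,969.20 / €1,462,169.20 = 6.3221.
%ΔEBIT = DOL × %ΔSales = 6.3221 × +7.9% = +49.9%.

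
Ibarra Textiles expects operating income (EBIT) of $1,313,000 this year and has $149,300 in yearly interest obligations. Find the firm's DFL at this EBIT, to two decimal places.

1.13

Interest = $149,300.00.
Degree of financial leverage = EBIT / (EBIT − interest) = $1,313,000 / $1,163,700.00 = 1.1283.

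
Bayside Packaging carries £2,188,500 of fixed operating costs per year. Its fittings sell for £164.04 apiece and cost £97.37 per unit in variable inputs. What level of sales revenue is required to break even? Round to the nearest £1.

£5,384,754

CM per unit = £164.04 − £97.37 = £66.67; CM ratio = £66.67 / £164.04 = 0.4064.
Break-even revenue = fixed costs × price ÷ CM = £2,188,500 × £164.04 ÷ £66.67 = £5,384,754.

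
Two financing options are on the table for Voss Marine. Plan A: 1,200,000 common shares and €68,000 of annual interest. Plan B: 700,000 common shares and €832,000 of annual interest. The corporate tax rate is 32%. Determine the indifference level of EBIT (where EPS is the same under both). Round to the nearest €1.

At indifference, (EBIT − 68,000)(1 − t)/1,200,000 = (EBIT − 832,000)(1 − t)/700,000.
The (1 − t) factor cancels: (EBIT − 68,000) × 700,000 = (EBIT − 832,000) × 1,200,000.
EBIT × (1,200,000 − 700,000) = 832,000 × 1,200,000 − 68,000 × 700,000 = 950,800,000,000, so EBIT = 950,800,000,000 ÷ 500,000 = 1,901,600.00.

€1,901,600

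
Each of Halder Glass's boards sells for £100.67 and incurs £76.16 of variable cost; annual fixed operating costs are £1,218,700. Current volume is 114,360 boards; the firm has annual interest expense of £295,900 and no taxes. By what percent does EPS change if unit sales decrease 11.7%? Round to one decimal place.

-25.5%

Total contribution margin = 114,360 × £24.51 = £2,802,963.60.
Subtracting fixed costs: EBIT = £2,802,963.60 − £1,218,700 = £1,584,263.60.
After interest of £295,900.00, pre-tax earnings = £1,288,363.60.
Degree of combined leverage = contribution ÷ (EBIT − I) = £2,802,963.60 ÷ £1,288,363.60 = 2.1756.
%ΔEPS = DCL × %ΔSales = 2.1756 × -11.7% = -25.5%.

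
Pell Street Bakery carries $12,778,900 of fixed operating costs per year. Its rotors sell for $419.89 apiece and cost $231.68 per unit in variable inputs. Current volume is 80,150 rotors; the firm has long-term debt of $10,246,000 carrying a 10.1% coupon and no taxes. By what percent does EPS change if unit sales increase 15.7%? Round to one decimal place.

At 80,150 units, contribution = 80,150 × $188.21 = $15,085,031.50.
Operating income = contribution − fixed costs = $15,085,031.50 − $12,778,900 = $2,306,131.50.
Interest = $1,034,846.00, so EBIT − I = $1,271,285.50.
DCL = total CM / (EBIT − I) = $15,085,031.50 / $1,271,285.50 = 11.8660.
EPS therefore changes by 11.8660 × (+15.7%) = +186.3%.

+186.3%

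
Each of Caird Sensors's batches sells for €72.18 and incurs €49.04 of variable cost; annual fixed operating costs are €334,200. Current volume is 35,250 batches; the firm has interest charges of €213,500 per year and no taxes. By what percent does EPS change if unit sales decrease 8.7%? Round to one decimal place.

-26.5%

Contribution at this volume is 35,250 × €23.14 = €815,685.00.
Operating income = contribution − fixed costs = €815,685.00 − €334,200 = €481,485.00.
Interest = €213,500.00, so EBIT − I = €267,985.00.
DCL = total CM / (EBIT − I) = €815,685.00 / €267,985.00 = 3.0438.
%ΔEPS = DCL × %ΔSales = 3.0438 × -8.7% = -26.5%.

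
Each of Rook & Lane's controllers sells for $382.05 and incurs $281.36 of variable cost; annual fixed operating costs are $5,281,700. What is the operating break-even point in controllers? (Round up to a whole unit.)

52,456 controllers

Each unit contributes $382.05 − $281.36 = $100.69.
Units to break even: $5,281,700 ÷ $100.69 = 52,455.06, rounded up to 52,456.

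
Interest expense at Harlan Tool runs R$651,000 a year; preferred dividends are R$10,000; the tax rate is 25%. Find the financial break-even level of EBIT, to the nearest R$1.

Grossing the preferred dividend up to pre-tax terms: R$10,000 / (1 − 0.25) = R$13,333.33.
EPS = 0 when EBIT covers interest plus the pre-tax preferred burden: R$651,000 + R$13,333.33 = R$664,333.33.

R$664,333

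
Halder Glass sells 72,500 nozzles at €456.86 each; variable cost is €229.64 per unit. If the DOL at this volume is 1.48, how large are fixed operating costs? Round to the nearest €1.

At 72,500 units, contribution = 72,500 × €227.22 = €16,473,450.00.
Since DOL = CM ÷ EBIT, EBIT = €16,473,450.00 ÷ 1.48 = €11,130,709.46.
And FC = contribution − EBIT = €16,473,450.00 − €11,130,709.46 = €5,342,741.

€5,342,741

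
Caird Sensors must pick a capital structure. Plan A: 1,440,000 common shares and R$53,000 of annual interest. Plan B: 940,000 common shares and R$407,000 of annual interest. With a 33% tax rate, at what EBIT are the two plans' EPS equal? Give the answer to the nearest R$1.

Set EPS_A = EPS_B: (EBIT − R$53,000)(1 − 0.33) ÷ 1,440,000 = (EBIT − R$407,000)(1 − 0.33) ÷ 940,000.
Cancelling (1 − t) and cross-multiplying: 940,000·(EBIT − 53,000) = 1,440,000·(EBIT − 407,000).
EBIT × (1,440,000 − 940,000) = 407,000 × 1,440,000 − 53,000 × 940,000 = 536,260,000,000, so EBIT = 536,260,000,000 ÷ 500,000 = 1,072,520.00.

R$1,072,520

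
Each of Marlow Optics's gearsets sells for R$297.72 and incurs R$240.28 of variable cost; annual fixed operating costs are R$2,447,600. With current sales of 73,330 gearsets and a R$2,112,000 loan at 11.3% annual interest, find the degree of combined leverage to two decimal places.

2.76

Contribution at this volume is 73,330 × R$57.44 = R$4,212,075.20.
Subtracting fixed costs: EBIT = R$4,212,075.20 − R$2,447,600 = R$1,764,475.20. Interest = R$238,656.00.
DOL = R$4,212,075.20 ÷ R$1,764,475.20 = 2.3872; DFL = R$1,764,475.20 ÷ R$1,525,819.20 = 1.1564.
Combined leverage = 2.3872 × 1.1564 = 2.7606.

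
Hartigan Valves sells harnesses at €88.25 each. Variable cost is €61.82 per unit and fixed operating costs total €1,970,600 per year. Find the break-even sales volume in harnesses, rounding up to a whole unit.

74,560 harnesses

Unit CM = price − variable cost = €88.25 − €61.82 = €26.43.
Break-even volume = fixed costs ÷ CM per unit = €1,970,600 ÷ €26.43 = 74,559.21, so 74,560 harnesses.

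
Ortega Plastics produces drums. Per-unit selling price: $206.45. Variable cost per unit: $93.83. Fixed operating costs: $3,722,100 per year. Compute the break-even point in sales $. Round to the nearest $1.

Contribution margin per unit = $206.45 − $93.83 = $112.62, a CM ratio of $112.62 ÷ $206.45 = 0.5455.
Break-even sales = FC ÷ CM ratio = $3,722,100 × $206.45 / $112.62 = $6,823,189.

$6,823,189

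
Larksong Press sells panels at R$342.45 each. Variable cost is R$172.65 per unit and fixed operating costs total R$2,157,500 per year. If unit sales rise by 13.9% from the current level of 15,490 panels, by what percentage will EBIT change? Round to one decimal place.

+77.3%

Contribution at this volume is 15,490 × R$169.80 = R$2,630,202.00.
Operating income = contribution − fixed costs = R$2,630,202.00 − R$2,157,500 = R$472,702.00.
So DOL = total CM / EBIT = R$2,630,202.00 / R$472,702.00 = 5.5642.
So EBIT moves 5.5642 × (+13.9%) = +77.3%.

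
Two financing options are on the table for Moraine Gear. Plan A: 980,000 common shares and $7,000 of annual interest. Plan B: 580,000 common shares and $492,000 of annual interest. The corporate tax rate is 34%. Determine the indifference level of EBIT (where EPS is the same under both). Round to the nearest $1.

At indifference, (EBIT − 7,000)(1 − t)/980,000 = (EBIT − 492,000)(1 − t)/580,000.
The (1 − t) factor cancels: (EBIT − 7,000) × 580,000 = (EBIT − 492,000) × 980,000.
Solving, EBIT = (492,000·980,000 − 7,000·580,000) / (980,000 − 580,000) = 478,100,000,000 / 400,000 = 1,195,250.00.

$1,195,250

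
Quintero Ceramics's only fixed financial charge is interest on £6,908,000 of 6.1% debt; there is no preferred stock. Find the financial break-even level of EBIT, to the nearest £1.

Annual interest = 6.1% × £6,908,000 = £421,388.00.
Without preferred stock the financial break-even is simply EBIT = interest = £421,388.00.

£421,388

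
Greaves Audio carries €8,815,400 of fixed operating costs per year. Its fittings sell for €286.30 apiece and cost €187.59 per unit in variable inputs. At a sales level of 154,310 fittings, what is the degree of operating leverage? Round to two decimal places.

Total contribution margin = 154,310 × €98.71 = €15,231,940.10.
Operating income = contribution − fixed costs = €15,231,940.10 − €8,815,400 = €6,416,540.10.
DOL = contribution ÷ EBIT = €15,231,940.10 ÷ €6,416,540.10 = 2.3739.

2.37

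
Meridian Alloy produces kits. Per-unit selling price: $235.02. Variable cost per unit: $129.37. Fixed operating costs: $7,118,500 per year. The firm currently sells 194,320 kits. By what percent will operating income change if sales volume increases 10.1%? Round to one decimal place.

Total contribution margin = 194,320 × $105.65 = $20,529,908.00.
Subtracting fixed costs: EBIT = $20,529,908.00 − $7,118,500 = $13,411,408.00.
So DOL = total CM / EBIT = $20,529,908.00 / $13,411,408.00 = 1.5308.
So EBIT moves 1.5308 × (+10.1%) = +15.5%.

+15.5%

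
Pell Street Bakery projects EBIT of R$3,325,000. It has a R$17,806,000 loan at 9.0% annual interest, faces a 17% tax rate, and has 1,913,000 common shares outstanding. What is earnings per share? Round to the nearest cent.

R$0.75

Pre-tax income = R$3,325,000 − R$1,602,540.00 = R$1,722,460.00.
Net income = R$1,722,460.00 × (1 − 0.17) = R$1,429,641.80.
Per share: R$1,429,641.80 / 1,913,000 shares = R$0.75.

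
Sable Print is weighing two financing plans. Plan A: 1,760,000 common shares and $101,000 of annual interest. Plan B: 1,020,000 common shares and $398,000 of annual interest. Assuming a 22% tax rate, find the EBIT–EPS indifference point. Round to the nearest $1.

At indifference, (EBIT − 101,000)(1 − t)/1,760,000 = (EBIT − 398,000)(1 − t)/1,020,000.
Cancelling (1 − t) and cross-multiplying: 1,020,000·(EBIT − 101,000) = 1,760,000·(EBIT − 398,000).
Solving, EBIT = (398,000·1,760,000 − 101,000·1,020,000) / (1,760,000 − 1,020,000) = 597,460,000,000 / 740,000 = 807,378.38.

$807,378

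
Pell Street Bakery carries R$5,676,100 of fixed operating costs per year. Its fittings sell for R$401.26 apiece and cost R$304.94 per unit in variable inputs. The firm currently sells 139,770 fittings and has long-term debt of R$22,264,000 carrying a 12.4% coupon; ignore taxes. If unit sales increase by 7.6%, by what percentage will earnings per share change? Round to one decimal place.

Total contribution margin = 139,770 × R$96.32 = R$13,462,646.40.
Operating income = contribution − fixed costs = R$13,462,646.40 − R$5,676,100 = R$7,786,546.40.
Interest = R$2,760,736.00, so EBIT − I = R$5,025,810.40.
Degree of combined leverage = contribution ÷ (EBIT − I) = R$13,462,646.40 ÷ R$5,025,810.40 = 2.6787.
EPS therefore changes by 2.6787 × (+7.6%) = +20.4%.

+20.4%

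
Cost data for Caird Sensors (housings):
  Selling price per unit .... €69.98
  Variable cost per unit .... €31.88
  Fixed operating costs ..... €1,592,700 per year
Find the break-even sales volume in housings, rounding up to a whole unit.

41,804 housings

Unit CM = price − variable cost = €69.98 − €31.88 = €38.10.
Break-even Q = €1,592,700 / €38.10 = 41,803.15 → 41,804 housings.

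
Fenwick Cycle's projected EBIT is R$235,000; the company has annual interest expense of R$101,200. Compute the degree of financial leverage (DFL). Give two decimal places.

1.76

Annual interest charges come to R$101,200.00.
DFL = EBIT ÷ (EBIT − I) = R$235,000 ÷ (R$235,000 − R$101,200.00) = R$235,000 ÷ R$133,800.00 = 1.7564.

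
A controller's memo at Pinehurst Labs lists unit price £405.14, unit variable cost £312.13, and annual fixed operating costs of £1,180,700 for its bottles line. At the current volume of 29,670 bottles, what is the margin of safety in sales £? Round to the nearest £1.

£6,877,521

Each unit contributes £405.14 − £312.13 = £93.01. Break-even units = £1,180,700 ÷ £93.01 = 12,694.33; break-even revenue = 12,694.33 × £405.14 = £5,142,982.45.
Current sales = 29,670 × £405.14 = £12,020,503.80.
Margin of safety = £12,020,503.80 − £5,142,982.45 = £6,877,521.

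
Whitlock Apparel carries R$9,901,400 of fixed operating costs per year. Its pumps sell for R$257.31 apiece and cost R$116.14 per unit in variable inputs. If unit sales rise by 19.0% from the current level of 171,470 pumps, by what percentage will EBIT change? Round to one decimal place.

Total contribution margin = 171,470 × R$141.17 = R$24,206,419.90.
Operating income = contribution − fixed costs = R$24,206,419.90 − R$9,901,400 = R$14,305,019.90.
So DOL = total CM / EBIT = R$24,206,419.90 / R$14,305,019.90 = 1.6922.
So EBIT moves 1.6922 × (+19.0%) = +32.2%.

+32.2%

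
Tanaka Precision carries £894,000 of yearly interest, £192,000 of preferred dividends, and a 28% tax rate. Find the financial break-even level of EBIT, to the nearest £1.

£1,160,667

Grossing the preferred dividend up to pre-tax terms: £192,000 / (1 − 0.28) = £266,666.67.
Financial break-even EBIT = interest + D_p ÷ (1 − t) = £894,000 + £266,666.67 = £1,160,666.67.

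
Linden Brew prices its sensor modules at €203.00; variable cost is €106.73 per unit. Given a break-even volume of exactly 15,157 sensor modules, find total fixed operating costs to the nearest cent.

€1,459,164.39

Each unit contributes €203.00 − €106.73 = €96.27.
Since BE = FC / CM, FC = 15,157 × €96.27 = €1,459,164.39.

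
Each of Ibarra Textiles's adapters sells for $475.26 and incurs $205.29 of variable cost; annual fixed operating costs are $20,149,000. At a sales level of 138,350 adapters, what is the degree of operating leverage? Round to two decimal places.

2.17

At 138,350 units, contribution = 138,350 × $269.97 = $37,350,349.50.
Subtracting fixed costs: EBIT = $37,350,349.50 − $20,149,000 = $17,201,349.50.
DOL = contribution ÷ EBIT = $37,350,349.50 ÷ $17,201,349.50 = 2.1714.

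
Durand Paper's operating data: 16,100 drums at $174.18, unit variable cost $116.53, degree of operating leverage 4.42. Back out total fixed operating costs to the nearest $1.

$718,173

Total contribution margin = 16,100 × $57.65 = $928,165.00.
Since DOL = CM ÷ EBIT, EBIT = $928,165.00 ÷ 4.42 = $209,992.08.
Fixed costs = CM − EBIT = $928,165.00 − $209,992.08 = $718,173.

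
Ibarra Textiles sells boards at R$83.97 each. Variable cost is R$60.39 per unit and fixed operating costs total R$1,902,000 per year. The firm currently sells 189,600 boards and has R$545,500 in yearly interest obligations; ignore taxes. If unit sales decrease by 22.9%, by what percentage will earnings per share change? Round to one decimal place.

-50.6%

At 189,600 units, contribution = 189,600 × R$23.58 = R$4,470,768.00.
Operating income = contribution − fixed costs = R$4,470,768.00 − R$1,902,000 = R$2,568,768.00.
Interest = R$545,500.00, so EBIT − I = R$2,023,268.00.
DCL = total CM / (EBIT − I) = R$4,470,768.00 / R$2,023,268.00 = 2.2097.
EPS therefore changes by 2.2097 × (-22.9%) = -50.6%.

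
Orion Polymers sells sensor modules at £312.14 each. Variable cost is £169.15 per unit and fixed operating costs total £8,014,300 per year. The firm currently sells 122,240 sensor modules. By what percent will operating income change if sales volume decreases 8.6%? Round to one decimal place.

-15.9%

Total contribution margin = 122,240 × £142.99 = £17,479,097.60.
Subtracting fixed costs: EBIT = £17,479,097.60 − £8,014,300 = £9,464,797.60.
Degree of operating leverage = £17,479,097.60 / £9,464,797.60 = 1.8467.
Operating income changes by 1.8467 × -8.6% = -15.9%.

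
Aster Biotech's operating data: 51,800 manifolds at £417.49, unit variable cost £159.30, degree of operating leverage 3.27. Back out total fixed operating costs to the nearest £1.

£9,284,260

Contribution at this volume is 51,800 × £258.19 = £13,374,242.00.
DOL = contribution / EBIT, so EBIT = £13,374,242.00 / 3.27 = £4,089,982.26.
Fixed costs = CM − EBIT = £13,374,242.00 − £4,089,982.26 = £9,284,260.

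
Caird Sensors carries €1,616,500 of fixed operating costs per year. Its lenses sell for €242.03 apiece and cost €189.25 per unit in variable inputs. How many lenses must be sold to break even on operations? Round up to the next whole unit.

Unit CM = price − variable cost = €242.03 − €189.25 = €52.78.
Break-even volume = fixed costs ÷ CM per unit = €1,616,500 ÷ €52.78 = 30,627.13, so 30,628 lenses.

30,628 lenses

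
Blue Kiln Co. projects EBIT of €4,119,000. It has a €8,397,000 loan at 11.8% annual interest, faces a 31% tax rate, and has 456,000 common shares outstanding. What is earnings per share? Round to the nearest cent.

€4.73

Interest = €990,846.00, so EBT = €4,119,000 − €990,846.00 = €3,128,154.00.
After tax at 31%: net income = €3,128,154.00 × 0.69 = €2,158,426.26.
EPS = €2,158,426.26 ÷ 456,000 = €4.73.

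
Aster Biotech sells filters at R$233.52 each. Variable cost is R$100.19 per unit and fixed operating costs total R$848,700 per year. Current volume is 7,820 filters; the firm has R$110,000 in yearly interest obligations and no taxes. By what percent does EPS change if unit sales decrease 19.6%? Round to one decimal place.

-243.5%

At 7,820 units, contribution = 7,820 × R$133.33 = R$1,042,640.60.
Operating income = contribution − fixed costs = R$1,042,640.60 − R$848,700 = R$193,940.60.
Interest = R$110,000.00, so EBIT − I = R$83,940.60.
DCL = total CM / (EBIT − I) = R$1,042,640.60 / R$83,940.60 = 12.4212.
EPS therefore changes by 12.4212 × (-19.6%) = -243.5%.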